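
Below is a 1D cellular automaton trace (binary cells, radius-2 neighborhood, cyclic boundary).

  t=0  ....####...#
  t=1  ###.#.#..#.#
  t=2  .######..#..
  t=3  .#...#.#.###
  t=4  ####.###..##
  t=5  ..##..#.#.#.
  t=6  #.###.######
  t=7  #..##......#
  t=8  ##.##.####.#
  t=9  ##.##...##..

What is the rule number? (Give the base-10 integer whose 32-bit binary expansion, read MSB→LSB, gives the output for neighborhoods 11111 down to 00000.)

1718842867

  [31] ##### => .  t=2,i=3
  [30] ####. => #  t=0,i=6
  [29] ###.# => #  t=1,i=2
  [28] ###.. => .  t=0,i=7
  [27] ##.## => .  t=4,i=4
  [26] ##.#. => #  t=1,i=3
  [25] ##..# => #  t=2,i=7
  [24] ##... => .  t=0,i=8
  [23] #.### => .  t=1,i=11
  [22] #.##. => #  t=8,i=3
  [21] #.#.# => #  t=1,i=4
  [20] #.#.. => #  t=1,i=6
  [19] #..## => .  t=4,i=9
  [18] #..#. => .  t=1,i=8
  [17] #...# => #  t=0,i=9
  [16] #.... => #  t=0,i=1
  [15] .#### => .  t=0,i=5
  [14] .###. => #  t=3,i=10
  [13] .##.# => #  t=8,i=4
  [12] .##.. => #  t=5,i=3
  [11] .#.## => .  t=1,i=10
  [10] .#.#. => #  t=1,i=5
  [9] .#..# => .  t=1,i=7
  [8] .#... => #  t=0,i=0
  [7] ..### => #  t=0,i=4
  [6] ..##. => #  t=5,i=2
  [5] ..#.# => #  t=1,i=9
  [4] ..#.. => #  t=0,i=11
  [3] ...## => .  t=0,i=3
  [2] ...#. => .  t=0,i=10
  [1] ....# => #  t=0,i=2
  [0] ..... => #  t=7,i=7
  bits 01100110011100110111010111110011 = 1718842867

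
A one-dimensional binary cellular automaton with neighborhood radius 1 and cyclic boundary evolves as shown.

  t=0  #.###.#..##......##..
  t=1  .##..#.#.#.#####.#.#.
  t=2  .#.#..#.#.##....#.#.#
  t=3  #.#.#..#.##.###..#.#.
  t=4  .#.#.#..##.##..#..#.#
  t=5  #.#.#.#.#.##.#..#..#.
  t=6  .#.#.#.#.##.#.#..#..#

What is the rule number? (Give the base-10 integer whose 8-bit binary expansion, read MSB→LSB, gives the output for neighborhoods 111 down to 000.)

57

  ### -> .   bit 7 = 0  t=0,i=3
  ##. -> .   bit 6 = 0  t=0,i=4
  #.# -> #   bit 5 = 1  t=0,i=1
  #.. -> #   bit 4 = 1  t=0,i=7
  .## -> #   bit 3 = 1  t=0,i=2
  .#. -> .   bit 2 = 0  t=0,i=0
  ..# -> .   bit 1 = 0  t=0,i=8
  ... -> #   bit 0 = 1  t=0,i=12
  bits 00111001 = 57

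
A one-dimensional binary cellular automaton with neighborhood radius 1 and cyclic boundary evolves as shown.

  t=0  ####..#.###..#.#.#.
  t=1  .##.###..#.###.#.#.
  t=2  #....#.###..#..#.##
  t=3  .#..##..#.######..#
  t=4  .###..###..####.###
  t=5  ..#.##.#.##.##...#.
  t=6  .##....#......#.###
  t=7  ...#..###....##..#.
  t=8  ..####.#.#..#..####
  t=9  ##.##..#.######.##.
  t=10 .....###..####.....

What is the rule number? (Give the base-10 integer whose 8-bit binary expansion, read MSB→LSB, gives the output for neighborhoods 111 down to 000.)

  ### -> #   bit 7 = 1  t=0,i=1
  ##. -> .   bit 6 = 0  t=0,i=3
  #.# -> .   bit 5 = 0  t=0,i=7
  #.. -> #   bit 4 = 1  t=0,i=4
  .## -> .   bit 3 = 0  t=0,i=0
  .#. -> #   bit 2 = 1  t=0,i=6
  ..# -> #   bit 1 = 1  t=0,i=5
  ... -> .   bit 0 = 0  t=2,i=2
  bits 10010110 = 150

150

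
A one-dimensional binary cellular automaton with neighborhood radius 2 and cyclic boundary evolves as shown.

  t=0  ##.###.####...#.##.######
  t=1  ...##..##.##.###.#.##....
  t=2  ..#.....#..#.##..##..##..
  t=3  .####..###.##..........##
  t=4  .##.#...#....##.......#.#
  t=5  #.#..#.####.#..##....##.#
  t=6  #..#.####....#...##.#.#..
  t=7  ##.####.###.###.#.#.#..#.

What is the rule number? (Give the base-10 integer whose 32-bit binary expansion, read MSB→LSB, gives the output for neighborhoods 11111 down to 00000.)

  [31] ##### => .  t=0,i=21
  [30] ####. => .  t=0,i=0
  [29] ###.# => .  t=0,i=1
  [28] ###.. => #  t=0,i=10
  [27] ##.## => .  t=0,i=2
  [26] ##.#. => .  t=1,i=16
  [25] ##..# => .  t=1,i=5
  [24] ##... => #  t=0,i=11
  [23] #.### => #  t=0,i=3
  [22] #.##. => .  t=0,i=16
  [21] #.#.# => #  t=1,i=17
  [20] #.#.. => .  t=4,i=4
  [19] #..## => .  t=1,i=6
  [18] #..#. => .  t=2,i=10
  [17] #...# => .  t=0,i=12
  [16] #.... => #  t=1,i=22
  [15] .#### => #  t=0,i=8
  [14] .###. => #  t=0,i=4
  [13] .##.# => #  t=0,i=17
  [12] .##.. => .  t=1,i=4
  [11] .#.## => #  t=0,i=15
  [10] .#.#. => .  t=4,i=23
  [9] .#..# => #  t=2,i=9
  [8] .#... => #  t=2,i=3
  [7] ..### => .  t=3,i=7
  [6] ..##. => .  t=1,i=3
  [5] ..#.# => #  t=0,i=14
  [4] ..#.. => #  t=2,i=2
  [3] ...## => #  t=1,i=2
  [2] ...#. => #  t=0,i=13
  [1] ....# => .  t=1,i=1
  [0] ..... => .  t=1,i=0
  bits 00010001101000011110101100111100 = 295824188

295824188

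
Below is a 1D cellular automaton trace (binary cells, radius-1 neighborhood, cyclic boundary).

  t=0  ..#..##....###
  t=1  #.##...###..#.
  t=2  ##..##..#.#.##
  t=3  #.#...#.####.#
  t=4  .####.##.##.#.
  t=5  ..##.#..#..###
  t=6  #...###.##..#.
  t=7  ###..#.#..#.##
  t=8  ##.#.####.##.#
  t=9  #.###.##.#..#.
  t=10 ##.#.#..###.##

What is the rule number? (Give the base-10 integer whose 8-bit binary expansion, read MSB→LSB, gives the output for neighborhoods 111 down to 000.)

181

  [7] ### => #  t=0,i=12
  [6] ##. => .  t=0,i=6
  [5] #.# => #  t=1,i=1
  [4] #.. => #  t=0,i=0
  [3] .## => .  t=0,i=5
  [2] .#. => #  t=0,i=2
  [1] ..# => .  t=0,i=1
  [0] ... => #  t=0,i=8
  bits 10110101 = 181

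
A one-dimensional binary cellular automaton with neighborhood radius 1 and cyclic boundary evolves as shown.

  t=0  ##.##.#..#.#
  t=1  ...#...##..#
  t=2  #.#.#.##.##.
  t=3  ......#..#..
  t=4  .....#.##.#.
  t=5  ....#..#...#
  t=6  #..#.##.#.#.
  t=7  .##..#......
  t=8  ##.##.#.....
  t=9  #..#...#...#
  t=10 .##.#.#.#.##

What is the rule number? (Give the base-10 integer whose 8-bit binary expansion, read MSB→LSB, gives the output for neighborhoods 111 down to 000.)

26

  ###|.  b7=0 t=0,i=0
  ##.|.  b6=0 t=0,i=1
  #.#|.  b5=0 t=0,i=2
  #..|#  b4=1 t=0,i=7
  .##|#  b3=1 t=0,i=3
  .#.|.  b2=0 t=0,i=6
  ..#|#  b1=1 t=0,i=8
  ...|.  b0=0 t=1,i=1
  bits 00011010 = 26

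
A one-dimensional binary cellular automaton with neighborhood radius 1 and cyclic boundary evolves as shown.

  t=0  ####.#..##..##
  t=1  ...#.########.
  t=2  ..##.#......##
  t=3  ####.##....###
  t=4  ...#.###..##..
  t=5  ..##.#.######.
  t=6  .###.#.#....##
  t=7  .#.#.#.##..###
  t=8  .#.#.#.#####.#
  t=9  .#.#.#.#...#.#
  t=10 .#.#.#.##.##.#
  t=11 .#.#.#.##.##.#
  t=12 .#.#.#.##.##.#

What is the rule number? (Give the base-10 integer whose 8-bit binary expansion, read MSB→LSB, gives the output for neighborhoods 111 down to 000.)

94

  nb ###: next=.  (t=0,i=0, bit7=0)
  nb ##.: next=#  (t=0,i=3, bit6=1)
  nb #.#: next=.  (t=0,i=4, bit5=0)
  nb #..: next=#  (t=0,i=6, bit4=1)
  nb .##: next=#  (t=0,i=8, bit3=1)
  nb .#.: next=#  (t=0,i=5, bit2=1)
  nb ..#: next=#  (t=0,i=7, bit1=1)
  nb ...: next=.  (t=1,i=0, bit0=0)
  bits 01011110 = 94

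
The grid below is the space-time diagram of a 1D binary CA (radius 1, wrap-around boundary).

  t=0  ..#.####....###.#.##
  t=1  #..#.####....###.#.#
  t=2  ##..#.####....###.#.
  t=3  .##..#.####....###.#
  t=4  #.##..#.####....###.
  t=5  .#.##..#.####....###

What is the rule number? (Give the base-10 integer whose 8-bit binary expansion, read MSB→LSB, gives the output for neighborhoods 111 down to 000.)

  ###|#  b7=1 t=0,i=5
  ##.|#  b6=1 t=0,i=7
  #.#|#  b5=1 t=0,i=3
  #..|#  b4=1 t=0,i=0
  .##|.  b3=0 t=0,i=4
  .#.|.  b2=0 t=0,i=2
  ..#|.  b1=0 t=0,i=1
  ...|.  b0=0 t=0,i=9
  bits 11110000 = 240

240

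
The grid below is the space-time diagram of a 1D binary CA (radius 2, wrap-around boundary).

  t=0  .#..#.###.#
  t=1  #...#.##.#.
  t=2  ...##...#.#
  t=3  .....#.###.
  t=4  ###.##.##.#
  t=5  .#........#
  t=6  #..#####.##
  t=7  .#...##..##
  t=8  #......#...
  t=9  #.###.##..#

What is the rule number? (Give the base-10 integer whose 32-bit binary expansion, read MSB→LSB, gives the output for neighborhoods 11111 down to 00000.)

  ##### -> #   bit 31 = 1  t=6,i=5
  ####. -> #   bit 30 = 1  t=4,i=1
  ###.# -> .   bit 29 = 0  t=0,i=8
  ###.. -> .   bit 28 = 0  t=3,i=9
  ##.## -> .   bit 27 = 0  t=4,i=3
  ##.#. -> #   bit 26 = 1  t=0,i=9
  ##..# -> #   bit 25 = 1  t=6,i=1
  ##... -> #   bit 24 = 1  t=2,i=5
  #.### -> #   bit 23 = 1  t=0,i=6
  #.##. -> .   bit 22 = 0  t=1,i=6
  #.#.# -> .   bit 21 = 0  t=0,i=10
  #.#.. -> .   bit 20 = 0  t=0,i=1
  #..## -> .   bit 19 = 0  t=6,i=2
  #..#. -> .   bit 18 = 0  t=0,i=3
  #...# -> .   bit 17 = 0  t=1,i=2
  #.... -> #   bit 16 = 1  t=3,i=0
  .#### -> .   bit 15 = 0  t=4,i=0
  .###. -> #   bit 14 = 1  t=0,i=7
  .##.# -> .   bit 13 = 0  t=1,i=7
  .##.. -> .   bit 12 = 0  t=2,i=4
  .#.## -> .   bit 11 = 0  t=0,i=5
  .#.#. -> #   bit 10 = 1  t=0,i=0
  .#..# -> .   bit 9 = 0  t=0,i=2
  .#... -> .   bit 8 = 0  t=1,i=1
  ..### -> .   bit 7 = 0  t=6,i=3
  ..##. -> .   bit 6 = 0  t=2,i=3
  ..#.# -> #   bit 5 = 1  t=0,i=4
  ..#.. -> #   bit 4 = 1  t=8,i=0
  ...## -> .   bit 3 = 0  t=2,i=2
  ...#. -> #   bit 2 = 1  t=1,i=3
  ....# -> .   bit 1 = 0  t=3,i=3
  ..... -> #   bit 0 = 1  t=3,i=1
  bits 11000111100000010100010000110101 = 3347137589

3347137589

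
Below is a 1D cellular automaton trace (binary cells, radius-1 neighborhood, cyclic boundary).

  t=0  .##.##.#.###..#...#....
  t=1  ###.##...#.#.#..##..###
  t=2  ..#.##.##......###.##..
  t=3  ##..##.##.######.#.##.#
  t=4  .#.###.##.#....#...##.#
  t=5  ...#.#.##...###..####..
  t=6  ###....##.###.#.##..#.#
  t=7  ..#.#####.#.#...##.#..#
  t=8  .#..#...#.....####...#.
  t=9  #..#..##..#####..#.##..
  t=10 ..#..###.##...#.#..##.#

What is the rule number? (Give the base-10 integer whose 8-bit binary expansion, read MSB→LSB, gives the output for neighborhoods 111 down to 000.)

75

  nb ###: next=.  (t=0,i=10, bit7=0)
  nb ##.: next=#  (t=0,i=2, bit6=1)
  nb #.#: next=.  (t=0,i=3, bit5=0)
  nb #..: next=.  (t=0,i=12, bit4=0)
  nb .##: next=#  (t=0,i=1, bit3=1)
  nb .#.: next=.  (t=0,i=7, bit2=0)
  nb ..#: next=#  (t=0,i=0, bit1=1)
  nb ...: next=#  (t=0,i=16, bit0=1)
  bits 01001011 = 75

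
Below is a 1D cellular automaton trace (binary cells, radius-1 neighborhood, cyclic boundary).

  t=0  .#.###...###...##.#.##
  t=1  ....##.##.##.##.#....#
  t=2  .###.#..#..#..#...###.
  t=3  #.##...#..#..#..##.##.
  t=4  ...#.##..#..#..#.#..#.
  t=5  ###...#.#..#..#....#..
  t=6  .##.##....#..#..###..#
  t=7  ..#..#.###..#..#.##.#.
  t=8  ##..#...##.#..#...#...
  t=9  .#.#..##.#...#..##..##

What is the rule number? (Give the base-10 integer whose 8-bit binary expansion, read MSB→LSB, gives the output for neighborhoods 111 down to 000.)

195

  ###|#  b7=1 t=0,i=4
  ##.|#  b6=1 t=0,i=5
  #.#|.  b5=0 t=0,i=0
  #..|.  b4=0 t=0,i=6
  .##|.  b3=0 t=0,i=3
  .#.|.  b2=0 t=0,i=1
  ..#|#  b1=1 t=0,i=8
  ...|#  b0=1 t=0,i=7
  bits 11000011 = 195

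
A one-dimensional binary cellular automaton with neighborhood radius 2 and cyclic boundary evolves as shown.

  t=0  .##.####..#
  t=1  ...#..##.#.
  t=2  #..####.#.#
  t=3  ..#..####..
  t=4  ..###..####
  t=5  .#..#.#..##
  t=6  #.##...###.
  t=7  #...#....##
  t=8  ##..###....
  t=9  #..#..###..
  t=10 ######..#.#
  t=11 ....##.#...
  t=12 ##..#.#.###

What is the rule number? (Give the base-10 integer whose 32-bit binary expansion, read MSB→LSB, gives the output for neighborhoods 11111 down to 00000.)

  nb #####: next=.  (t=10,i=1, bit31=0)
  nb ####.: next=#  (t=0,i=6, bit30=1)
  nb ###.#: next=#  (t=2,i=6, bit29=1)
  nb ###..: next=#  (t=0,i=7, bit28=1)
  nb ##.##: next=#  (t=0,i=3, bit27=1)
  nb ##.#.: next=#  (t=1,i=8, bit26=1)
  nb ##..#: next=.  (t=0,i=8, bit25=0)
  nb ##...: next=#  (t=3,i=9, bit24=1)
  nb #.###: next=.  (t=0,i=4, bit23=0)
  nb #.##.: next=.  (t=0,i=1, bit22=0)
  nb #.#.#: next=#  (t=2,i=8, bit21=1)
  nb #.#..: next=.  (t=1,i=9, bit20=0)
  nb #..##: next=#  (t=1,i=5, bit19=1)
  nb #..#.: next=#  (t=0,i=9, bit18=1)
  nb #...#: next=.  (t=6,i=5, bit17=0)
  nb #....: next=#  (t=1,i=0, bit16=1)
  nb .####: next=.  (t=0,i=5, bit15=0)
  nb .###.: next=.  (t=4,i=3, bit14=0)
  nb .##.#: next=.  (t=0,i=2, bit13=0)
  nb .##..: next=.  (t=2,i=0, bit12=0)
  nb .#.##: next=.  (t=0,i=0, bit11=0)
  nb .#.#.: next=.  (t=5,i=5, bit10=0)
  nb .#..#: next=#  (t=1,i=4, bit9=1)
  nb .#...: next=#  (t=1,i=10, bit8=1)
  nb ..###: next=.  (t=2,i=3, bit7=0)
  nb ..##.: next=#  (t=1,i=6, bit6=1)
  nb ..#.#: next=.  (t=0,i=10, bit5=0)
  nb ..#..: next=#  (t=1,i=3, bit4=1)
  nb ...##: next=.  (t=6,i=6, bit3=0)
  nb ...#.: next=.  (t=1,i=2, bit2=0)
  nb ....#: next=.  (t=1,i=1, bit1=0)
  nb .....: next=#  (t=11,i=0, bit0=1)
  bits 01111101001011010000001101010001 = 2100101969

2100101969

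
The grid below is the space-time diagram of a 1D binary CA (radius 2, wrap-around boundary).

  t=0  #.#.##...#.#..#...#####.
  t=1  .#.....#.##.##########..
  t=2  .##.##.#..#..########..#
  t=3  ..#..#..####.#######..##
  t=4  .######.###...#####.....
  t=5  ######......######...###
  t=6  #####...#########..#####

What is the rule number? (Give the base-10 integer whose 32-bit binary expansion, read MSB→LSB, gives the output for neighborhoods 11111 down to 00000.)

3221661627

  #####|#  b31=1 t=0,i=20
  ####.|#  b30=1 t=0,i=21
  ###.#|.  b29=0 t=0,i=22
  ###..|.  b28=0 t=1,i=21
  ##.##|.  b27=0 t=1,i=11
  ##.#.|.  b26=0 t=0,i=23
  ##..#|.  b25=0 t=2,i=21
  ##...|.  b24=0 t=0,i=6
  #.###|.  b23=0 t=1,i=12
  #.##.|.  b22=0 t=0,i=4
  #.#.#|.  b21=0 t=0,i=0
  #.#..|.  b20=0 t=0,i=11
  #..##|.  b19=0 t=2,i=12
  #..#.|#  b18=1 t=0,i=13
  #...#|#  b17=1 t=0,i=7
  #....|.  b16=0 t=1,i=3
  .####|#  b15=1 t=0,i=19
  .###.|.  b14=0 t=4,i=9
  .##.#|#  b13=1 t=1,i=10
  .##..|.  b12=0 t=0,i=5
  .#.##|.  b11=0 t=0,i=3
  .#.#.|#  b10=1 t=0,i=1
  .#..#|#  b9=1 t=0,i=12
  .#...|#  b8=1 t=0,i=15
  ..###|#  b7=1 t=0,i=18
  ..##.|.  b6=0 t=3,i=22
  ..#.#|#  b5=1 t=0,i=9
  ..#..|#  b4=1 t=0,i=14
  ...##|#  b3=1 t=0,i=17
  ...#.|.  b2=0 t=0,i=8
  ....#|#  b1=1 t=1,i=5
  .....|#  b0=1 t=1,i=4
  bits 11000000000001101010011110111011 = 3221661627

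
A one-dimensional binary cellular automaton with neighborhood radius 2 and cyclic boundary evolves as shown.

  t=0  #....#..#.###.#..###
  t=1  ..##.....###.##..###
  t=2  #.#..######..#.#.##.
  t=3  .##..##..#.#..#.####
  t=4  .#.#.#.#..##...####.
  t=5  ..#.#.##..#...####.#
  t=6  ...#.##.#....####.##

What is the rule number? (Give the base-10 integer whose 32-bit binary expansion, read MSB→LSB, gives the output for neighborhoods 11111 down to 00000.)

1188162763

  ##### -> .   bit 31 = 0  t=2,i=7
  ####. -> #   bit 30 = 1  t=0,i=19
  ###.# -> .   bit 29 = 0  t=0,i=12
  ###.. -> .   bit 28 = 0  t=0,i=0
  ##.## -> .   bit 27 = 0  t=1,i=12
  ##.#. -> #   bit 26 = 1  t=0,i=13
  ##..# -> #   bit 25 = 1  t=1,i=0
  ##... -> .   bit 24 = 0  t=0,i=1
  #.### -> #   bit 23 = 1  t=0,i=10
  #.##. -> #   bit 22 = 1  t=1,i=13
  #.#.# -> .   bit 21 = 0  t=2,i=0
  #.#.. -> #   bit 20 = 1  t=0,i=14
  #..## -> .   bit 19 = 0  t=0,i=16
  #..#. -> .   bit 18 = 0  t=0,i=7
  #...# -> .   bit 17 = 0  t=4,i=13
  #.... -> #   bit 16 = 1  t=0,i=2
  .#### -> #   bit 15 = 1  t=0,i=18
  .###. -> #   bit 14 = 1  t=0,i=11
  .##.# -> #   bit 13 = 1  t=2,i=18
  .##.. -> .   bit 12 = 0  t=1,i=3
  .#.## -> #   bit 11 = 1  t=0,i=9
  .#.#. -> #   bit 10 = 1  t=2,i=1
  .#..# -> .   bit 9 = 0  t=0,i=6
  .#... -> .   bit 8 = 0  t=5,i=11
  ..### -> #   bit 7 = 1  t=0,i=17
  ..##. -> #   bit 6 = 1  t=1,i=2
  ..#.# -> .   bit 5 = 0  t=0,i=8
  ..#.. -> .   bit 4 = 0  t=0,i=5
  ...## -> #   bit 3 = 1  t=1,i=8
  ...#. -> .   bit 2 = 0  t=0,i=4
  ....# -> #   bit 1 = 1  t=0,i=3
  ..... -> #   bit 0 = 1  t=1,i=6
  bits 01000110110100011110110011001011 = 1188162763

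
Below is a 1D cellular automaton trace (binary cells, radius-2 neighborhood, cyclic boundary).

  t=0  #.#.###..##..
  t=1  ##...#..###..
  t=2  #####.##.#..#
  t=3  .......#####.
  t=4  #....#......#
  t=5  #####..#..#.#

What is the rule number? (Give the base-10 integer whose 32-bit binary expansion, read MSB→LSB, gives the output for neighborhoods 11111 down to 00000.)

85685862

  nb #####: next=.  (t=2,i=1, bit31=0)
  nb ####.: next=.  (t=2,i=3, bit30=0)
  nb ###.#: next=.  (t=2,i=4, bit29=0)
  nb ###..: next=.  (t=0,i=6, bit28=0)
  nb ##.##: next=.  (t=2,i=5, bit27=0)
  nb ##.#.: next=#  (t=2,i=8, bit26=1)
  nb ##..#: next=.  (t=0,i=7, bit25=0)
  nb ##...: next=#  (t=1,i=2, bit24=1)
  nb #.###: next=.  (t=0,i=4, bit23=0)
  nb #.##.: next=.  (t=2,i=6, bit22=0)
  nb #.#.#: next=.  (t=0,i=2, bit21=0)
  nb #.#..: next=#  (t=2,i=9, bit20=1)
  nb #..##: next=#  (t=0,i=8, bit19=1)
  nb #..#.: next=.  (t=0,i=12, bit18=0)
  nb #...#: next=#  (t=1,i=3, bit17=1)
  nb #....: next=#  (t=3,i=0, bit16=1)
  nb .####: next=.  (t=2,i=0, bit15=0)
  nb .###.: next=#  (t=0,i=5, bit14=1)
  nb .##.#: next=#  (t=2,i=7, bit13=1)
  nb .##..: next=#  (t=0,i=10, bit12=1)
  nb .#.##: next=.  (t=0,i=3, bit11=0)
  nb .#.#.: next=#  (t=0,i=1, bit10=1)
  nb .#..#: next=#  (t=1,i=6, bit9=1)
  nb .#...: next=.  (t=4,i=6, bit8=0)
  nb ..###: next=.  (t=1,i=8, bit7=0)
  nb ..##.: next=#  (t=0,i=9, bit6=1)
  nb ..#.#: next=#  (t=0,i=0, bit5=1)
  nb ..#..: next=.  (t=1,i=5, bit4=0)
  nb ...##: next=.  (t=3,i=6, bit3=0)
  nb ...#.: next=#  (t=1,i=4, bit2=1)
  nb ....#: next=#  (t=3,i=5, bit1=1)
  nb .....: next=.  (t=3,i=1, bit0=0)
  bits 00000101000110110111011001100110 = 85685862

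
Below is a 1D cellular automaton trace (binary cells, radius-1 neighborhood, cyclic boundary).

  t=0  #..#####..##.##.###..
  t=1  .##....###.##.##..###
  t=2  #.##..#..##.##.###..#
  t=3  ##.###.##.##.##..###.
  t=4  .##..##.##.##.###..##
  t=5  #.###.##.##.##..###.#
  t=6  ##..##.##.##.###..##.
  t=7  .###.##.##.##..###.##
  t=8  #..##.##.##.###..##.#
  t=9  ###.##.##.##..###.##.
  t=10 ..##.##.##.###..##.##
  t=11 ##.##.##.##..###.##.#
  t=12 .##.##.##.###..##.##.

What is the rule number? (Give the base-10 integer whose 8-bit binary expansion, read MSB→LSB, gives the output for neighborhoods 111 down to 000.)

114

  ###|.  b7=0 t=0,i=4
  ##.|#  b6=1 t=0,i=7
  #.#|#  b5=1 t=0,i=12
  #..|#  b4=1 t=0,i=1
  .##|.  b3=0 t=0,i=3
  .#.|.  b2=0 t=0,i=0
  ..#|#  b1=1 t=0,i=2
  ...|.  b0=0 t=1,i=4
  bits 01110010 = 114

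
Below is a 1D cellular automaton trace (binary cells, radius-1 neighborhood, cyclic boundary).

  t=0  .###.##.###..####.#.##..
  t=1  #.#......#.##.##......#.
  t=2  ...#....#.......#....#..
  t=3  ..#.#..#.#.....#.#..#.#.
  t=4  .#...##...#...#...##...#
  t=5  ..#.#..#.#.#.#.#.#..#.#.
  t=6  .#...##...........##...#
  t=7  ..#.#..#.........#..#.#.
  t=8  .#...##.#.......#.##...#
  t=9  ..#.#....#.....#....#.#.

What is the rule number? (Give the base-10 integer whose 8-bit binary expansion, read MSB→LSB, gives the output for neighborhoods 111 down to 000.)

  [7] ### => #  t=0,i=2
  [6] ##. => .  t=0,i=3
  [5] #.# => .  t=0,i=4
  [4] #.. => #  t=0,i=11
  [3] .## => .  t=0,i=1
  [2] .#. => .  t=0,i=18
  [1] ..# => #  t=0,i=0
  [0] ... => .  t=0,i=23
  bits 10010010 = 146

146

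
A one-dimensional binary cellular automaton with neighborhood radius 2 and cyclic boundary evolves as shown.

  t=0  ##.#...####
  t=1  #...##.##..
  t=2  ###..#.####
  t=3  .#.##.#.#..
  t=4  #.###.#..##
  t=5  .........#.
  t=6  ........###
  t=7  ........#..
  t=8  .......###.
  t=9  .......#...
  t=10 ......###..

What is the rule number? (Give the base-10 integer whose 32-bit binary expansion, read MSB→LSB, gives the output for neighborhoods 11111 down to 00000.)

  #####|.  b31=0 t=0,i=9
  ####.|#  b30=1 t=0,i=0
  ###.#|.  b29=0 t=0,i=1
  ###..|.  b28=0 t=2,i=2
  ##.##|.  b27=0 t=1,i=6
  ##.#.|.  b26=0 t=0,i=2
  ##..#|#  b25=1 t=1,i=9
  ##...|.  b24=0 t=6,i=0
  #.###|.  b23=0 t=2,i=7
  #.##.|#  b22=1 t=1,i=7
  #.#.#|#  b21=1 t=3,i=6
  #.#..|.  b20=0 t=0,i=3
  #..##|.  b19=0 t=4,i=8
  #..#.|#  b18=1 t=1,i=10
  #...#|#  b17=1 t=0,i=5
  #....|.  b16=0 t=5,i=0
  .####|#  b15=1 t=0,i=8
  .###.|.  b14=0 t=4,i=3
  .##.#|#  b13=1 t=1,i=5
  .##..|#  b12=1 t=1,i=8
  .#.##|#  b11=1 t=2,i=6
  .#.#.|.  b10=0 t=3,i=7
  .#..#|.  b9=0 t=4,i=7
  .#...|#  b8=1 t=0,i=4
  ..###|#  b7=1 t=0,i=7
  ..##.|.  b6=0 t=1,i=4
  ..#.#|.  b5=0 t=2,i=5
  ..#..|#  b4=1 t=1,i=0
  ...##|.  b3=0 t=0,i=6
  ...#.|#  b2=1 t=3,i=0
  ....#|.  b1=0 t=5,i=7
  .....|.  b0=0 t=5,i=1
  bits 01000010011001101011100110010100 = 1114028436

1114028436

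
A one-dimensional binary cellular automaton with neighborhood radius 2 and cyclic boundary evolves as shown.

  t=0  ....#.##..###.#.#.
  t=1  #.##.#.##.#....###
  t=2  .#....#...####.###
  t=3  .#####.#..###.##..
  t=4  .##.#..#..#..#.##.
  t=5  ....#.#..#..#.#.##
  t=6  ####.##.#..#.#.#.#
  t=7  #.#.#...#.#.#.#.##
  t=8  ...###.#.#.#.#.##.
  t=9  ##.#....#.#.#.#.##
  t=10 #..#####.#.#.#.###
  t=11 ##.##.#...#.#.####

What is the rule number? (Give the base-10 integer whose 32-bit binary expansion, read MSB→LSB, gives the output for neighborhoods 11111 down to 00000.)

1536531846

  [31] ##### => .  t=3,i=3
  [30] ####. => #  t=1,i=17
  [29] ###.# => .  t=0,i=12
  [28] ###.. => #  t=10,i=0
  [27] ##.## => #  t=1,i=1
  [26] ##.#. => .  t=0,i=13
  [25] ##..# => #  t=0,i=8
  [24] ##... => #  t=3,i=16
  [23] #.### => #  t=2,i=15
  [22] #.##. => .  t=0,i=6
  [21] #.#.# => .  t=0,i=14
  [20] #.#.. => #  t=0,i=16
  [19] #..## => .  t=0,i=9
  [18] #..#. => #  t=4,i=6
  [17] #...# => .  t=2,i=8
  [16] #.... => #  t=0,i=0
  [15] .#### => #  t=1,i=16
  [14] .###. => .  t=0,i=11
  [13] .##.# => .  t=1,i=3
  [12] .##.. => #  t=0,i=7
  [11] .#.## => #  t=0,i=5
  [10] .#.#. => #  t=0,i=15
  [9] .#..# => .  t=3,i=8
  [8] .#... => #  t=0,i=17
  [7] ..### => #  t=0,i=10
  [6] ..##. => .  t=4,i=1
  [5] ..#.# => .  t=0,i=4
  [4] ..#.. => .  t=2,i=6
  [3] ...## => .  t=1,i=14
  [2] ...#. => #  t=0,i=3
  [1] ....# => #  t=0,i=2
  [0] ..... => .  t=0,i=1
  bits 01011011100101011001110110000110 = 1536531846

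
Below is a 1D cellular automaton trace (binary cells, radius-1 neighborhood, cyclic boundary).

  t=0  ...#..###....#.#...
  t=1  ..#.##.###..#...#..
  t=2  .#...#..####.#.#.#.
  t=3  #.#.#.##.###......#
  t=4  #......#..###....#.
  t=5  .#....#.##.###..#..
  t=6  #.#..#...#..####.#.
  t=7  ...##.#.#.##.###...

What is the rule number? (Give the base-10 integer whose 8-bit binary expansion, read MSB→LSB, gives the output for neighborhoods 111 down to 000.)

210

  ### -> #   bit 7 = 1  t=0,i=7
  ##. -> #   bit 6 = 1  t=0,i=8
  #.# -> .   bit 5 = 0  t=0,i=14
  #.. -> #   bit 4 = 1  t=0,i=4
  .## -> .   bit 3 = 0  t=0,i=6
  .#. -> .   bit 2 = 0  t=0,i=3
  ..# -> #   bit 1 = 1  t=0,i=2
  ... -> .   bit 0 = 0  t=0,i=0
  bits 11010010 = 210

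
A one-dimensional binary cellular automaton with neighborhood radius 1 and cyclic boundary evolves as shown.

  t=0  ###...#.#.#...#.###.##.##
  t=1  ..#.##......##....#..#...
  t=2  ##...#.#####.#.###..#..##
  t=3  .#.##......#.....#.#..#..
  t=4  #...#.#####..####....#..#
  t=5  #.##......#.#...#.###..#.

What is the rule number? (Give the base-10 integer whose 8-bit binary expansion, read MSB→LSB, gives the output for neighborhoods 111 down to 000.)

  nb ###: next=.  (t=0,i=0, bit7=0)
  nb ##.: next=#  (t=0,i=2, bit6=1)
  nb #.#: next=.  (t=0,i=7, bit5=0)
  nb #..: next=.  (t=0,i=3, bit4=0)
  nb .##: next=.  (t=0,i=16, bit3=0)
  nb .#.: next=.  (t=0,i=6, bit2=0)
  nb ..#: next=#  (t=0,i=5, bit1=1)
  nb ...: next=#  (t=0,i=4, bit0=1)
  bits 01000011 = 67

67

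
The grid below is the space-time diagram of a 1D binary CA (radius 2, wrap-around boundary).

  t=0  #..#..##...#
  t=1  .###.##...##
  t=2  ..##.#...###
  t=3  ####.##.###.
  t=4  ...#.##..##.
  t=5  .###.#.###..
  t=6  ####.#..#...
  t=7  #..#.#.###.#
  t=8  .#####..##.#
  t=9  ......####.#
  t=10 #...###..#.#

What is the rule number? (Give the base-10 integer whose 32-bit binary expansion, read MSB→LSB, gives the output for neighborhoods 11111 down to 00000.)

578577918

  ##### -> .   bit 31 = 0  t=8,i=3
  ####. -> .   bit 30 = 0  t=3,i=2
  ###.# -> #   bit 29 = 1  t=1,i=3
  ###.. -> .   bit 28 = 0  t=2,i=11
  ##.## -> .   bit 27 = 0  t=1,i=0
  ##.#. -> .   bit 26 = 0  t=2,i=4
  ##..# -> #   bit 25 = 1  t=0,i=1
  ##... -> .   bit 24 = 0  t=0,i=8
  #.### -> .   bit 23 = 0  t=1,i=1
  #.##. -> #   bit 22 = 1  t=1,i=5
  #.#.# -> #   bit 21 = 1  t=5,i=5
  #.#.. -> #   bit 20 = 1  t=2,i=5
  #..## -> #   bit 19 = 1  t=0,i=5
  #..#. -> #   bit 18 = 1  t=0,i=2
  #...# -> .   bit 17 = 0  t=0,i=9
  #.... -> .   bit 16 = 0  t=4,i=0
  .#### -> .   bit 15 = 0  t=3,i=1
  .###. -> #   bit 14 = 1  t=1,i=2
  .##.# -> #   bit 13 = 1  t=1,i=11
  .##.. -> .   bit 12 = 0  t=0,i=0
  .#.## -> .   bit 11 = 0  t=4,i=4
  .#.#. -> #   bit 10 = 1  t=7,i=4
  .#..# -> .   bit 9 = 0  t=0,i=4
  .#... -> #   bit 8 = 1  t=2,i=6
  ..### -> #   bit 7 = 1  t=2,i=9
  ..##. -> #   bit 6 = 1  t=0,i=6
  ..#.# -> #   bit 5 = 1  t=4,i=3
  ..#.. -> #   bit 4 = 1  t=0,i=3
  ...## -> #   bit 3 = 1  t=0,i=10
  ...#. -> #   bit 2 = 1  t=4,i=2
  ....# -> #   bit 1 = 1  t=4,i=1
  ..... -> .   bit 0 = 0  t=9,i=2
  bits 00100010011111000110010111111110 = 578577918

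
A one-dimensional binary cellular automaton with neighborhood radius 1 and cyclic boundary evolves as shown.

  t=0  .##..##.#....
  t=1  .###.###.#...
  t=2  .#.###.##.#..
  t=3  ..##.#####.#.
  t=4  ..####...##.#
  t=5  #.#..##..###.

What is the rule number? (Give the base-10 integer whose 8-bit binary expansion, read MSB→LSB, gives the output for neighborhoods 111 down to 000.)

120

  [7] ### => .  t=1,i=2
  [6] ##. => #  t=0,i=2
  [5] #.# => #  t=0,i=7
  [4] #.. => #  t=0,i=3
  [3] .## => #  t=0,i=1
  [2] .#. => .  t=0,i=8
  [1] ..# => .  t=0,i=0
  [0] ... => .  t=0,i=10
  bits 01111000 = 120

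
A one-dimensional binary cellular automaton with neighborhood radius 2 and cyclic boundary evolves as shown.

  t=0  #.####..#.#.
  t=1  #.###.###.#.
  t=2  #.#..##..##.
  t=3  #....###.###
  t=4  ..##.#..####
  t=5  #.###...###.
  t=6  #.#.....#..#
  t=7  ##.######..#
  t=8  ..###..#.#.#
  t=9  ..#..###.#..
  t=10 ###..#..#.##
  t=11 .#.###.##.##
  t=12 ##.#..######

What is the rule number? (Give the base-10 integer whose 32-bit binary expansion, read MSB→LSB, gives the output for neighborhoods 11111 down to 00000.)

1323676151

  nb #####: next=.  (t=7,i=5, bit31=0)
  nb ####.: next=#  (t=0,i=4, bit30=1)
  nb ###.#: next=.  (t=1,i=4, bit29=0)
  nb ###..: next=.  (t=0,i=5, bit28=0)
  nb ##.##: next=#  (t=1,i=5, bit27=1)
  nb ##.#.: next=#  (t=1,i=9, bit26=1)
  nb ##..#: next=#  (t=0,i=6, bit25=1)
  nb ##...: next=.  (t=3,i=1, bit24=0)
  nb #.###: next=#  (t=0,i=2, bit23=1)
  nb #.##.: next=#  (t=11,i=7, bit22=1)
  nb #.#.#: next=#  (t=0,i=0, bit21=1)
  nb #.#..: next=.  (t=2,i=2, bit20=0)
  nb #..##: next=.  (t=2,i=4, bit19=0)
  nb #..#.: next=#  (t=0,i=7, bit18=1)
  nb #...#: next=.  (t=5,i=6, bit17=0)
  nb #....: next=#  (t=3,i=2, bit16=1)
  nb .####: next=#  (t=0,i=3, bit15=1)
  nb .###.: next=.  (t=1,i=3, bit14=0)
  nb .##.#: next=#  (t=2,i=10, bit13=1)
  nb .##..: next=#  (t=2,i=6, bit12=1)
  nb .#.##: next=.  (t=0,i=1, bit11=0)
  nb .#.#.: next=.  (t=0,i=9, bit10=0)
  nb .#..#: next=.  (t=2,i=3, bit9=0)
  nb .#...: next=#  (t=6,i=3, bit8=1)
  nb ..###: next=#  (t=3,i=5, bit7=1)
  nb ..##.: next=#  (t=2,i=5, bit6=1)
  nb ..#.#: next=#  (t=0,i=8, bit5=1)
  nb ..#..: next=#  (t=6,i=8, bit4=1)
  nb ...##: next=.  (t=3,i=4, bit3=0)
  nb ...#.: next=#  (t=6,i=7, bit2=1)
  nb ....#: next=#  (t=3,i=3, bit1=1)
  nb .....: next=#  (t=6,i=5, bit0=1)
  bits 01001110111001011011000111110111 = 1323676151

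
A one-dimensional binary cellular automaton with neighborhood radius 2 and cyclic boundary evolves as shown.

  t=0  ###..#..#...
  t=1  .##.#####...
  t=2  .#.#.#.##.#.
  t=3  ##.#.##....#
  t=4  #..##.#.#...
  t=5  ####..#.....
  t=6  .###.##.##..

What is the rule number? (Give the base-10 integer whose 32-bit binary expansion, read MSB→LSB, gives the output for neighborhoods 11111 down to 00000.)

1479400049

  #####|.  b31=0 t=1,i=6
  ####.|#  b30=1 t=1,i=7
  ###.#|.  b29=0 t=3,i=1
  ###..|#  b28=1 t=0,i=2
  ##.##|#  b27=1 t=1,i=3
  ##.#.|.  b26=0 t=2,i=9
  ##..#|.  b25=0 t=0,i=3
  ##...|.  b24=0 t=1,i=9
  #.###|.  b23=0 t=1,i=4
  #.##.|.  b22=0 t=2,i=7
  #.#.#|#  b21=1 t=2,i=3
  #.#..|.  b20=0 t=2,i=10
  #..##|#  b19=1 t=4,i=2
  #..#.|#  b18=1 t=0,i=4
  #...#|.  b17=0 t=0,i=10
  #....|#  b16=1 t=1,i=10
  .####|#  b15=1 t=1,i=5
  .###.|#  b14=1 t=0,i=1
  .##.#|.  b13=0 t=1,i=2
  .##..|#  b12=1 t=3,i=6
  .#.##|#  b11=1 t=2,i=6
  .#.#.|.  b10=0 t=2,i=2
  .#..#|#  b9=1 t=0,i=6
  .#...|.  b8=0 t=0,i=9
  ..###|.  b7=0 t=0,i=0
  ..##.|#  b6=1 t=1,i=1
  ..#.#|#  b5=1 t=2,i=1
  ..#..|#  b4=1 t=0,i=5
  ...##|.  b3=0 t=0,i=11
  ...#.|.  b2=0 t=4,i=11
  ....#|.  b1=0 t=1,i=11
  .....|#  b0=1 t=5,i=9
  bits 01011000001011011101101001110001 = 1479400049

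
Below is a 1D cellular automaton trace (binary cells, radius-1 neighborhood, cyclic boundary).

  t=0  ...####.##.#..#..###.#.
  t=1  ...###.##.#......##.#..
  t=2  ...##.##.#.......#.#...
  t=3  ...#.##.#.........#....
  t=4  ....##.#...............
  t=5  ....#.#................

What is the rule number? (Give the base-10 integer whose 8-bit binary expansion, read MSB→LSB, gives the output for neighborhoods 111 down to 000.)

  nb ###: next=#  (t=0,i=4, bit7=1)
  nb ##.: next=.  (t=0,i=6, bit6=0)
  nb #.#: next=#  (t=0,i=7, bit5=1)
  nb #..: next=.  (t=0,i=12, bit4=0)
  nb .##: next=#  (t=0,i=3, bit3=1)
  nb .#.: next=.  (t=0,i=11, bit2=0)
  nb ..#: next=.  (t=0,i=2, bit1=0)
  nb ...: next=.  (t=0,i=0, bit0=0)
  bits 10101000 = 168

168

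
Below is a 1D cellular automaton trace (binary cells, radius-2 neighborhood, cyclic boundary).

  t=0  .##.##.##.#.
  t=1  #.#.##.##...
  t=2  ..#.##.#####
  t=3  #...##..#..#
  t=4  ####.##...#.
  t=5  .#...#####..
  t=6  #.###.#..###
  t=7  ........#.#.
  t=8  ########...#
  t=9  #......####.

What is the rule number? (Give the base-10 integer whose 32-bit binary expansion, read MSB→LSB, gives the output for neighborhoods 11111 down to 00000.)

  nb #####: next=.  (t=2,i=9, bit31=0)
  nb ####.: next=.  (t=2,i=10, bit30=0)
  nb ###.#: next=.  (t=4,i=3, bit29=0)
  nb ###..: next=#  (t=2,i=11, bit28=1)
  nb ##.##: next=.  (t=0,i=3, bit27=0)
  nb ##.#.: next=.  (t=0,i=9, bit26=0)
  nb ##..#: next=#  (t=2,i=0, bit25=1)
  nb ##...: next=#  (t=1,i=9, bit24=1)
  nb #.###: next=.  (t=2,i=7, bit23=0)
  nb #.##.: next=#  (t=0,i=4, bit22=1)
  nb #.#.#: next=#  (t=1,i=2, bit21=1)
  nb #.#..: next=.  (t=0,i=10, bit20=0)
  nb #..##: next=#  (t=0,i=0, bit19=1)
  nb #..#.: next=.  (t=2,i=1, bit18=0)
  nb #...#: next=#  (t=1,i=10, bit17=1)
  nb #....: next=#  (t=7,i=0, bit16=1)
  nb .####: next=#  (t=2,i=8, bit15=1)
  nb .###.: next=.  (t=6,i=3, bit14=0)
  nb .##.#: next=#  (t=0,i=2, bit13=1)
  nb .##..: next=#  (t=1,i=8, bit12=1)
  nb .#.##: next=.  (t=1,i=3, bit11=0)
  nb .#.#.: next=.  (t=1,i=1, bit10=0)
  nb .#..#: next=.  (t=0,i=11, bit9=0)
  nb .#...: next=#  (t=5,i=2, bit8=1)
  nb ..###: next=.  (t=5,i=5, bit7=0)
  nb ..##.: next=.  (t=0,i=1, bit6=0)
  nb ..#.#: next=.  (t=1,i=0, bit5=0)
  nb ..#..: next=.  (t=3,i=8, bit4=0)
  nb ...##: next=#  (t=3,i=3, bit3=1)
  nb ...#.: next=#  (t=1,i=11, bit2=1)
  nb ....#: next=#  (t=7,i=6, bit1=1)
  nb .....: next=#  (t=7,i=1, bit0=1)
  bits 00010011011010111011000100001111 = 325824783

325824783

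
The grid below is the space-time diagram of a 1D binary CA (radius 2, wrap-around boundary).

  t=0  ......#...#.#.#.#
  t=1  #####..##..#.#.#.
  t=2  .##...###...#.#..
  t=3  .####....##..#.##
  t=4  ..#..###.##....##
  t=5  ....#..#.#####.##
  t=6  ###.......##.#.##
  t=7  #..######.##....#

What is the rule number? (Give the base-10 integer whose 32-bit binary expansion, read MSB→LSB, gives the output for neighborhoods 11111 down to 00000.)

2706093379

  [31] ##### => #  t=1,i=2
  [30] ####. => .  t=1,i=3
  [29] ###.# => #  t=4,i=7
  [28] ###.. => .  t=1,i=4
  [27] ##.## => .  t=3,i=0
  [26] ##.#. => .  t=6,i=12
  [25] ##..# => .  t=1,i=5
  [24] ##... => #  t=2,i=3
  [23] #.### => .  t=1,i=0
  [22] #.##. => #  t=3,i=15
  [21] #.#.# => .  t=0,i=12
  [20] #.#.. => .  t=0,i=16
  [19] #..## => #  t=1,i=6
  [18] #..#. => .  t=1,i=10
  [17] #...# => #  t=0,i=8
  [16] #.... => #  t=0,i=1
  [15] .#### => #  t=1,i=1
  [14] .###. => .  t=2,i=7
  [13] .##.# => #  t=3,i=16
  [12] .##.. => #  t=1,i=8
  [11] .#.## => .  t=1,i=16
  [10] .#.#. => #  t=0,i=11
  [9] .#..# => .  t=4,i=3
  [8] .#... => #  t=0,i=0
  [7] ..### => .  t=2,i=6
  [6] ..##. => #  t=1,i=7
  [5] ..#.# => .  t=0,i=10
  [4] ..#.. => .  t=0,i=6
  [3] ...## => .  t=2,i=0
  [2] ...#. => .  t=0,i=5
  [1] ....# => #  t=0,i=4
  [0] ..... => #  t=0,i=2
  bits 10100001010010111011010101000011 = 2706093379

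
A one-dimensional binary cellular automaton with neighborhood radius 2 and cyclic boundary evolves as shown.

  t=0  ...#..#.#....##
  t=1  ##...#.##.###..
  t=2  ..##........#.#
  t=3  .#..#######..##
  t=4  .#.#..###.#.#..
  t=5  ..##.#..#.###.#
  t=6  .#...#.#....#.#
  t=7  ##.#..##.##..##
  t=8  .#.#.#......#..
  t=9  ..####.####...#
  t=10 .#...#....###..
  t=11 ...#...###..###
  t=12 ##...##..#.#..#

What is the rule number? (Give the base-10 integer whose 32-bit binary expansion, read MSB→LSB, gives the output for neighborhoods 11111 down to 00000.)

  #####|#  b31=1 t=3,i=6
  ####.|.  b30=0 t=3,i=9
  ###.#|#  b29=1 t=4,i=8
  ###..|#  b28=1 t=1,i=12
  ##.##|.  b27=0 t=1,i=9
  ##.#.|.  b26=0 t=3,i=0
  ##..#|.  b25=0 t=1,i=13
  ##...|#  b24=1 t=0,i=0
  #.###|.  b23=0 t=1,i=10
  #.##.|.  b22=0 t=1,i=7
  #.#.#|#  b21=1 t=4,i=10
  #.#..|#  b20=1 t=0,i=8
  #..##|#  b19=1 t=1,i=14
  #..#.|#  b18=1 t=0,i=5
  #...#|#  b17=1 t=0,i=1
  #....|#  b16=1 t=0,i=10
  .####|.  b15=0 t=3,i=5
  .###.|.  b14=0 t=1,i=11
  .##.#|.  b13=0 t=1,i=8
  .##..|.  b12=0 t=0,i=14
  .#.##|.  b11=0 t=1,i=6
  .#.#.|#  b10=1 t=0,i=7
  .#..#|.  b9=0 t=0,i=4
  .#...|.  b8=0 t=0,i=9
  ..###|.  b7=0 t=3,i=4
  ..##.|.  b6=0 t=0,i=13
  ..#.#|.  b5=0 t=0,i=6
  ..#..|.  b4=0 t=0,i=3
  ...##|#  b3=1 t=0,i=12
  ...#.|.  b2=0 t=0,i=2
  ....#|#  b1=1 t=0,i=11
  .....|#  b0=1 t=2,i=6
  bits 10110001001111110000010000001011 = 2973697035

2973697035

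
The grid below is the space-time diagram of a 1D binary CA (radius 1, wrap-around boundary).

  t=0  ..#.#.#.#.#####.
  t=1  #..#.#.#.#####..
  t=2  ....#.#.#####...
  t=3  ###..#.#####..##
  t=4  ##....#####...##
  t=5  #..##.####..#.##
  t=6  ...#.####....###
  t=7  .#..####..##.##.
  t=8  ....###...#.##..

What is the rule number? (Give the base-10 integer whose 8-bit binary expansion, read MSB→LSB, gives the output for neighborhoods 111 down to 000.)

169

  ###|#  b7=1 t=0,i=11
  ##.|.  b6=0 t=0,i=14
  #.#|#  b5=1 t=0,i=3
  #..|.  b4=0 t=0,i=15
  .##|#  b3=1 t=0,i=10
  .#.|.  b2=0 t=0,i=2
  ..#|.  b1=0 t=0,i=1
  ...|#  b0=1 t=0,i=0
  bits 10101001 = 169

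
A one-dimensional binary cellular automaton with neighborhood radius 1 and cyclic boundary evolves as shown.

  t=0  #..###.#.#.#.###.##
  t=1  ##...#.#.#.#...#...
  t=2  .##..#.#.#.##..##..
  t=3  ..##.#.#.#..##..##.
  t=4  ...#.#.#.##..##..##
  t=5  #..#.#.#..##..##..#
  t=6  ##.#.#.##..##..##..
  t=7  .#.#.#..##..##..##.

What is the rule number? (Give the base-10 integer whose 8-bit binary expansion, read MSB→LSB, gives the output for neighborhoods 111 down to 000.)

84

  ### -> .   bit 7 = 0  t=0,i=4
  ##. -> #   bit 6 = 1  t=0,i=0
  #.# -> .   bit 5 = 0  t=0,i=6
  #.. -> #   bit 4 = 1  t=0,i=1
  .## -> .   bit 3 = 0  t=0,i=3
  .#. -> #   bit 2 = 1  t=0,i=7
  ..# -> .   bit 1 = 0  t=0,i=2
  ... -> .   bit 0 = 0  t=1,i=3
  bits 01010100 = 84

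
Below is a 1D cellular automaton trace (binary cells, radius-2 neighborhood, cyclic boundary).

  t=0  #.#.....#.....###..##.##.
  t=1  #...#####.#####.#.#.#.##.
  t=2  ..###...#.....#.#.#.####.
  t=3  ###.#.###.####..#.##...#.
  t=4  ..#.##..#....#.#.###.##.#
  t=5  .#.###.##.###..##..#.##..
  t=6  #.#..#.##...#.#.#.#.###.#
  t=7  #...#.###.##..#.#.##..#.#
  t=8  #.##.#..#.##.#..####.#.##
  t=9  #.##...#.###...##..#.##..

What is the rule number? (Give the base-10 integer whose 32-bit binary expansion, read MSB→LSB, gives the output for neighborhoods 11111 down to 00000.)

812595359

  [31] ##### => .  t=1,i=6
  [30] ####. => .  t=1,i=7
  [29] ###.# => #  t=1,i=8
  [28] ###.. => #  t=0,i=16
  [27] ##.## => .  t=0,i=21
  [26] ##.#. => .  t=0,i=24
  [25] ##..# => .  t=0,i=17
  [24] ##... => .  t=2,i=5
  [23] #.### => .  t=1,i=10
  [22] #.##. => #  t=0,i=22
  [21] #.#.# => #  t=0,i=0
  [20] #.#.. => .  t=0,i=2
  [19] #..## => #  t=0,i=18
  [18] #..#. => #  t=3,i=15
  [17] #...# => #  t=1,i=2
  [16] #.... => #  t=0,i=4
  [15] .#### => .  t=1,i=5
  [14] .###. => .  t=0,i=15
  [13] .##.# => #  t=0,i=20
  [12] .##.. => #  t=3,i=19
  [11] .#.## => #  t=1,i=21
  [10] .#.#. => .  t=0,i=1
  [9] .#..# => .  t=4,i=0
  [8] .#... => .  t=0,i=3
  [7] ..### => #  t=0,i=14
  [6] ..##. => .  t=0,i=19
  [5] ..#.# => .  t=2,i=14
  [4] ..#.. => #  t=0,i=8
  [3] ...## => #  t=0,i=13
  [2] ...#. => #  t=0,i=7
  [1] ....# => #  t=0,i=6
  [0] ..... => #  t=0,i=5
  bits 00110000011011110011100010011111 = 812595359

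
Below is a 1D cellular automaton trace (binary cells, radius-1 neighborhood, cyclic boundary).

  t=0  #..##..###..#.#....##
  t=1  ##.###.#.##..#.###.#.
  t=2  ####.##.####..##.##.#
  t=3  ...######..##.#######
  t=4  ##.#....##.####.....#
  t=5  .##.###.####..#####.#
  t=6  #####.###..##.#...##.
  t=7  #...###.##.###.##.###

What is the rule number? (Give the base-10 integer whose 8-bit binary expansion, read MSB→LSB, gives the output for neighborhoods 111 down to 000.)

121

  ### -> .   bit 7 = 0  t=0,i=8
  ##. -> #   bit 6 = 1  t=0,i=0
  #.# -> #   bit 5 = 1  t=0,i=13
  #.. -> #   bit 4 = 1  t=0,i=1
  .## -> #   bit 3 = 1  t=0,i=3
  .#. -> .   bit 2 = 0  t=0,i=12
  ..# -> .   bit 1 = 0  t=0,i=2
  ... -> #   bit 0 = 1  t=0,i=16
  bits 01111001 = 121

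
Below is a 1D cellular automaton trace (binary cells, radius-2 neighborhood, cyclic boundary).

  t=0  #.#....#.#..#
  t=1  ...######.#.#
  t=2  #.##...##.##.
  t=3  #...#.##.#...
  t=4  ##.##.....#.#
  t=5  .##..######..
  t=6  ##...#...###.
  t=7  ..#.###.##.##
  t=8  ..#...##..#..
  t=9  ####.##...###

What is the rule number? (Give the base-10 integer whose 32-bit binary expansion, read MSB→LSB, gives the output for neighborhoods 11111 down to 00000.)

  #####|.  b31=0 t=1,i=5
  ####.|#  b30=1 t=1,i=7
  ###.#|#  b29=1 t=1,i=8
  ###..|#  b28=1 t=5,i=10
  ##.##|#  b27=1 t=2,i=9
  ##.#.|.  b26=0 t=0,i=1
  ##..#|.  b25=0 t=5,i=3
  ##...|#  b24=1 t=2,i=4
  #.###|.  b23=0 t=4,i=12
  #.##.|.  b22=0 t=2,i=2
  #.#.#|#  b21=1 t=1,i=10
  #.#..|.  b20=0 t=0,i=2
  #..##|.  b19=0 t=0,i=11
  #..#.|.  b18=0 t=7,i=1
  #...#|.  b17=0 t=1,i=1
  #....|#  b16=1 t=0,i=4
  .####|.  b15=0 t=1,i=4
  .###.|.  b14=0 t=4,i=0
  .##.#|.  b13=0 t=0,i=0
  .##..|.  b12=0 t=2,i=3
  .#.##|.  b11=0 t=2,i=1
  .#.#.|#  b10=1 t=0,i=8
  .#..#|#  b9=1 t=0,i=10
  .#...|#  b8=1 t=0,i=3
  ..###|#  b7=1 t=1,i=3
  ..##.|#  b6=1 t=0,i=12
  ..#.#|#  b5=1 t=0,i=7
  ..#..|#  b4=1 t=3,i=0
  ...##|#  b3=1 t=1,i=2
  ...#.|#  b2=1 t=0,i=6
  ....#|#  b1=1 t=0,i=5
  .....|#  b0=1 t=4,i=7
  bits 01111001001000010000011111111111 = 2032207871

2032207871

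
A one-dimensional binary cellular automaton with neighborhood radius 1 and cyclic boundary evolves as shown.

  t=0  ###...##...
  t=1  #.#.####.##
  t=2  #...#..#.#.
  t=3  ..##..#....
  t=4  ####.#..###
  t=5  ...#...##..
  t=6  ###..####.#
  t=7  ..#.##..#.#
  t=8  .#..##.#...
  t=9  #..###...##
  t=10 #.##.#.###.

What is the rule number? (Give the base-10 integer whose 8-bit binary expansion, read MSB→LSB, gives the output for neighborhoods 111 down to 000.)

75

  nb ###: next=.  (t=0,i=1, bit7=0)
  nb ##.: next=#  (t=0,i=2, bit6=1)
  nb #.#: next=.  (t=1,i=1, bit5=0)
  nb #..: next=.  (t=0,i=3, bit4=0)
  nb .##: next=#  (t=0,i=0, bit3=1)
  nb .#.: next=.  (t=1,i=2, bit2=0)
  nb ..#: next=#  (t=0,i=5, bit1=1)
  nb ...: next=#  (t=0,i=4, bit0=1)
  bits 01001011 = 75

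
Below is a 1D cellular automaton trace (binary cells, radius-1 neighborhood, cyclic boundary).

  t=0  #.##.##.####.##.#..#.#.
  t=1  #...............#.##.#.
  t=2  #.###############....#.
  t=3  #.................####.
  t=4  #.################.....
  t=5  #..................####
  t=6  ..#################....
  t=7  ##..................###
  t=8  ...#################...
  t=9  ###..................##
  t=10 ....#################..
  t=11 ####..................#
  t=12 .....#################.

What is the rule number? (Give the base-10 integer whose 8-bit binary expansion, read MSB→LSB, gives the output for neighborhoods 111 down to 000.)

  [7] ### => .  t=0,i=9
  [6] ##. => .  t=0,i=3
  [5] #.# => .  t=0,i=1
  [4] #.. => .  t=0,i=17
  [3] .## => .  t=0,i=2
  [2] .#. => #  t=0,i=0
  [1] ..# => #  t=0,i=18
  [0] ... => #  t=1,i=2
  bits 00000111 = 7

7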